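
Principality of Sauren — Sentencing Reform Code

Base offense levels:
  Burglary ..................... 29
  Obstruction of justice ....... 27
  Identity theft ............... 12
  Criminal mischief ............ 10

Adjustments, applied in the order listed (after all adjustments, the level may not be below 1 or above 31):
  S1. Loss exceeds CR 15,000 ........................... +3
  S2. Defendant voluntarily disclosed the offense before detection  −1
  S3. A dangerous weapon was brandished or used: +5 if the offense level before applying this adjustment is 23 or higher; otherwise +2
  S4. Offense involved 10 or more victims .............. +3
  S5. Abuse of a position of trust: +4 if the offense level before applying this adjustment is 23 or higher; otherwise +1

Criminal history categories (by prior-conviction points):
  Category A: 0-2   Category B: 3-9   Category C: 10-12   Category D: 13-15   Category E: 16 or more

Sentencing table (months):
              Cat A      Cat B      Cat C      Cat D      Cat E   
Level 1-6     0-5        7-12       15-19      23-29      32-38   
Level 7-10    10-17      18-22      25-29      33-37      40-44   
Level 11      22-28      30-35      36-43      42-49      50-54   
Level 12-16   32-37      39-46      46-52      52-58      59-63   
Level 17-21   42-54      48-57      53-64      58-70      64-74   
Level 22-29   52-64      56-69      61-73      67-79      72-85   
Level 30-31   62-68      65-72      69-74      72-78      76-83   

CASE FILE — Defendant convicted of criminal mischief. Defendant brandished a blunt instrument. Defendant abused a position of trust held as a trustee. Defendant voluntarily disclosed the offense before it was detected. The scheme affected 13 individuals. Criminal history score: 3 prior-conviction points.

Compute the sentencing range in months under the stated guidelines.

39-46 months

Base offense level for criminal mischief: 10.
S1 does not apply.
S2 applies: 10 − 1 = 9.
S3 applies (level before this adjustment is 9 < 23, so +2): 9 + 2 = 11.
S4 applies: 11 + 3 = 14.
S5 applies (level before this adjustment is 14 < 23, so +1): 14 + 1 = 15.
Final offense level: 15.
Criminal history: 3 prior points → Category B (3-9).
Level 15 falls in the 12-16 band.
Grid: Level 12-16 × Category B = 39-46 months.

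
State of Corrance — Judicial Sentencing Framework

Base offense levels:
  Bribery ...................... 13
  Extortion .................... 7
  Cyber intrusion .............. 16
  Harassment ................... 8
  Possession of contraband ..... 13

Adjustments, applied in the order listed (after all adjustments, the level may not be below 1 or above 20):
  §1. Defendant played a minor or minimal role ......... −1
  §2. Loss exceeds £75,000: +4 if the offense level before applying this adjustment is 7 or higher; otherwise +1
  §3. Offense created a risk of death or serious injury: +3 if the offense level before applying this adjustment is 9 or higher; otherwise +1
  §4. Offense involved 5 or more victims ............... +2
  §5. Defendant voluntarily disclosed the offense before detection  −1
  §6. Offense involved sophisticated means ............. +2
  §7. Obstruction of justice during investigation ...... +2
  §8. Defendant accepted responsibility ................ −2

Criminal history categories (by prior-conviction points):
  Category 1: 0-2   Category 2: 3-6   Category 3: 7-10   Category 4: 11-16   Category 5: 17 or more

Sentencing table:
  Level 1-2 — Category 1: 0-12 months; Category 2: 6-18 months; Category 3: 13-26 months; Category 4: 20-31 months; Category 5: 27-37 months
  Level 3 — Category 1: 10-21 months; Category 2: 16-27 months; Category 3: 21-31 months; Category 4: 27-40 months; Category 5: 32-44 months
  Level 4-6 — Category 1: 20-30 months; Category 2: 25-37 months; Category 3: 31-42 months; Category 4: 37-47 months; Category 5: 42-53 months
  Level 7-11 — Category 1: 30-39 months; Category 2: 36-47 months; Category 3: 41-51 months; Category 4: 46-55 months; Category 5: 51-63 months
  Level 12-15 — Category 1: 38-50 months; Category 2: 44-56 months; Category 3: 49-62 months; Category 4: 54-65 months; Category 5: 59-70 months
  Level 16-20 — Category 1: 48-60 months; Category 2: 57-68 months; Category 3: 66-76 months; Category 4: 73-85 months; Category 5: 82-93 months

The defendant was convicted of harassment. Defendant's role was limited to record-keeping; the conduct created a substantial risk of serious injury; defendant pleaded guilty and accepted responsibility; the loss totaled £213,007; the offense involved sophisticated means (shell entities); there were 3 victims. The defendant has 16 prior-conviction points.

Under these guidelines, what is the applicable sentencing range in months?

Base offense level for harassment: 8.
§1 applies: 8 − 1 = 7.
§2 applies (level before this adjustment is 7 ≥ 7, so +4): 7 + 4 = 11.
§3 applies (level before this adjustment is 11 ≥ 9, so +3): 11 + 3 = 14.
§4 does not apply.
§6 applies: 14 + 2 = 16.
§8 applies: 16 − 2 = 14.
Final offense level: 14.
Criminal history: 16 prior points → Category 4 (11-16).
Level 14 falls in the 12-15 band.
Grid: Level 12-15 × Category 4 = 54-65 months.

54-65 months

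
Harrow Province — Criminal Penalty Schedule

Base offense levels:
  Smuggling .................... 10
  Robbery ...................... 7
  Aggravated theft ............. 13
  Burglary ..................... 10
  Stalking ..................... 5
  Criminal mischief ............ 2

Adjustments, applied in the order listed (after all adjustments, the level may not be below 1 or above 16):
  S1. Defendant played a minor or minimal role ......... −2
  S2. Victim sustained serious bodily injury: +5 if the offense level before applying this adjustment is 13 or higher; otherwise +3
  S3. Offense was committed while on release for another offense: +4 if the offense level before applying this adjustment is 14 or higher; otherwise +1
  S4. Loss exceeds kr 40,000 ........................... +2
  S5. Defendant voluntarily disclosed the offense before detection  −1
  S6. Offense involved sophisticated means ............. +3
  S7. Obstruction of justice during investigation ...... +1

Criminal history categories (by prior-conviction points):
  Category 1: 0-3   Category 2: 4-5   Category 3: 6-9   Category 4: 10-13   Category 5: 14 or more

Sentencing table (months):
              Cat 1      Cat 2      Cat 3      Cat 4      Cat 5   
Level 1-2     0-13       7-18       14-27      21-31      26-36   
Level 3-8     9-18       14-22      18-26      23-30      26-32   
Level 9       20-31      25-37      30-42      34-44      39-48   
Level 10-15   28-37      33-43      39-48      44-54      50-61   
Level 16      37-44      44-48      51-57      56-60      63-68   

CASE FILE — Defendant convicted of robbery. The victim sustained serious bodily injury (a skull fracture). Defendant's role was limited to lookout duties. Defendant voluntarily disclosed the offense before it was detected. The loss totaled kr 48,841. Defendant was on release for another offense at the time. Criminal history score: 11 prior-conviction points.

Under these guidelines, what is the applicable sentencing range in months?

44-54 months

Base offense level for robbery: 7.
S1 applies: 7 − 2 = 5.
S2 applies (level before this adjustment is 5 < 13, so +3): 5 + 3 = 8.
S3 applies (level before this adjustment is 8 < 14, so +1): 8 + 1 = 9.
S4 applies: 9 + 2 = 11.
S5 applies: 11 − 1 = 10.
Final offense level: 10.
Criminal history: 11 prior points → Category 4 (10-13).
Level 10 falls in the 10-15 band.
Grid: Level 10-15 × Category 4 = 44-54 months.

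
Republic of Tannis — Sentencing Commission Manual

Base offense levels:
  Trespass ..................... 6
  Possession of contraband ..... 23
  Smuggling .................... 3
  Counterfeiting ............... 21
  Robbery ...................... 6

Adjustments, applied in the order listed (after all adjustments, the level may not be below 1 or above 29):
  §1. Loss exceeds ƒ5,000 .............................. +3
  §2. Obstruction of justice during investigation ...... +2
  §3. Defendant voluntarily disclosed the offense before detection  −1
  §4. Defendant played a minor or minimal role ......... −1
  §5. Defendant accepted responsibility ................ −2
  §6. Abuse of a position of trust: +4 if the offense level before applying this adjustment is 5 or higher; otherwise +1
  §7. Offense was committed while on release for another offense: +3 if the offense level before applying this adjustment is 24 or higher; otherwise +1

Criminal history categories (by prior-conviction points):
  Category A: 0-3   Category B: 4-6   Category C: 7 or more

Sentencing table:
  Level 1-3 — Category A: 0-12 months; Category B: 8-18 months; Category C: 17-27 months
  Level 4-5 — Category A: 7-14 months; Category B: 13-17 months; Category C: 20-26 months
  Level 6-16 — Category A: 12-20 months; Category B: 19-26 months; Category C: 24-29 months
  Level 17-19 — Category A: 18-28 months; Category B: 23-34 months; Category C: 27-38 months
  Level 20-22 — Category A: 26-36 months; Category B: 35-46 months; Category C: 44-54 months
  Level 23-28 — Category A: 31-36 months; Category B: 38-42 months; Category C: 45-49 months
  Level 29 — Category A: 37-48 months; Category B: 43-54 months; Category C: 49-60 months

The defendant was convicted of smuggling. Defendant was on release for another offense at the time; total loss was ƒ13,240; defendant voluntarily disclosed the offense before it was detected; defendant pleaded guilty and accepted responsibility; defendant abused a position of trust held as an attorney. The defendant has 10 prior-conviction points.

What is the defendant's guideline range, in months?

20-26 months

Base offense level for smuggling: 3.
§1 applies: 3 + 3 = 6.
§2 does not apply.
§3 applies: 6 − 1 = 5.
§4 does not apply.
§5 applies: 5 − 2 = 3.
§6 applies (level before this adjustment is 3 < 5, so +1): 3 + 1 = 4.
§7 applies (level before this adjustment is 4 < 24, so +1): 4 + 1 = 5.
Final offense level: 5.
Criminal history: 10 prior points → Category C (7+).
Level 5 falls in the 4-5 band.
Grid: Level 4-5 × Category C = 20-26 months.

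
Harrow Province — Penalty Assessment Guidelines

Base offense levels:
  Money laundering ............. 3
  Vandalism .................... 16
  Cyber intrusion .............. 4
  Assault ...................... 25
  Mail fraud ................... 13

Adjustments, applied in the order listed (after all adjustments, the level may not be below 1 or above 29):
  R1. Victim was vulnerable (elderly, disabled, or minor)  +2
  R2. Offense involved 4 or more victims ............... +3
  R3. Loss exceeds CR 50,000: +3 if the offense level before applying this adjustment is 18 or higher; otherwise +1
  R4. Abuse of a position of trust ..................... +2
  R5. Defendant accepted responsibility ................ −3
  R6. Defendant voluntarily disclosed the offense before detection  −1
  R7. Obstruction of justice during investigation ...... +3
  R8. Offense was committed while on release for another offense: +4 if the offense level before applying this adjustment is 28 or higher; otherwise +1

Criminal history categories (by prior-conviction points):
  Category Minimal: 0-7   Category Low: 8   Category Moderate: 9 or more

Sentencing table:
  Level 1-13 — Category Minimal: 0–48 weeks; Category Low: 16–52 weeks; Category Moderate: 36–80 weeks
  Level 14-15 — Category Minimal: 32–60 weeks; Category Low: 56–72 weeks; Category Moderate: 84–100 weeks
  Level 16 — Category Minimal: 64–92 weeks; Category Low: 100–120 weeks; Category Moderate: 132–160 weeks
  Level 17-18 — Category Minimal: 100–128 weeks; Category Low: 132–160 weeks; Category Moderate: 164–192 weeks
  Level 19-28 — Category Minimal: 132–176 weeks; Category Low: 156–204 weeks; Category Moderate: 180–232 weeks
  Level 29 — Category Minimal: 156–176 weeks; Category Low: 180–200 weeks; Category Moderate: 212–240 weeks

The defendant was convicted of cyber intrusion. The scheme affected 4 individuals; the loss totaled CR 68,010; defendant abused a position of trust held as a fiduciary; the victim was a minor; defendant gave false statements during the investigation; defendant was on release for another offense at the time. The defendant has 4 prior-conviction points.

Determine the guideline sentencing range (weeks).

64-92 weeks

Base offense level for cyber intrusion: 4.
R1 applies: 4 + 2 = 6.
R2 applies: 6 + 3 = 9.
R3 applies (level before this adjustment is 9 < 18, so +1): 9 + 1 = 10.
R4 applies: 10 + 2 = 12.
R5 does not apply.
R6 does not apply.
R7 applies: 12 + 3 = 15.
R8 applies (level before this adjustment is 15 < 28, so +1): 15 + 1 = 16.
Final offense level: 16.
Criminal history: 4 prior points → Category Minimal (0-7).
Level 16 falls in the 16 band.
Grid: Level 16 × Category Minimal = 64-92 weeks.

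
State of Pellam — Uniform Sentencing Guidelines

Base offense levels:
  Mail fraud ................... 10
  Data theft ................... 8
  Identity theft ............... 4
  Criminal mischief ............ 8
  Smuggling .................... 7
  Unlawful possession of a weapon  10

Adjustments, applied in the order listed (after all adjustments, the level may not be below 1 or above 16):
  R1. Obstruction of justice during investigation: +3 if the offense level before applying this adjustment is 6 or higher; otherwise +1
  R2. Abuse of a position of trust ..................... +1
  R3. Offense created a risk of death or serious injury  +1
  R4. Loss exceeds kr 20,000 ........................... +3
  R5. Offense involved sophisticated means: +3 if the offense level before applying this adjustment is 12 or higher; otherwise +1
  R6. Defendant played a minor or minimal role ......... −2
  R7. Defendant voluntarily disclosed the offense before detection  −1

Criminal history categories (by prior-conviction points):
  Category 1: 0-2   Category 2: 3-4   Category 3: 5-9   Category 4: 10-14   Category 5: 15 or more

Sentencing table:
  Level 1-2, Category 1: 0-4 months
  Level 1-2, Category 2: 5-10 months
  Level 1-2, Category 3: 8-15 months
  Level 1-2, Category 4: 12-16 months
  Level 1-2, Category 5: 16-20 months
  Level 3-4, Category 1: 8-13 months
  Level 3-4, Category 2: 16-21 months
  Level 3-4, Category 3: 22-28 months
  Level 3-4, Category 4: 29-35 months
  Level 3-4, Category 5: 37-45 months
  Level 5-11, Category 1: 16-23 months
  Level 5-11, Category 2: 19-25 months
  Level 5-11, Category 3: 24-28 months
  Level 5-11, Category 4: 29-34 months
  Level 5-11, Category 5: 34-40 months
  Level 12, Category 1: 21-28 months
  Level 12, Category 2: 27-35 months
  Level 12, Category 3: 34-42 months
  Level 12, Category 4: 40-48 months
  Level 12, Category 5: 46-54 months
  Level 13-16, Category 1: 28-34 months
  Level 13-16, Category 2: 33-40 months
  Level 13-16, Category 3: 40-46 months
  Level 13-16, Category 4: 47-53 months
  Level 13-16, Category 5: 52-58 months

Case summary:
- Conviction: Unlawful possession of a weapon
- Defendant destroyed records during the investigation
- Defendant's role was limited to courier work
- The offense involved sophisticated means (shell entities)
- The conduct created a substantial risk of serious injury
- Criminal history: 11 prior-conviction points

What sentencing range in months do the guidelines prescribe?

47-53 months

Base offense level for unlawful possession of a weapon: 10.
R1 applies (level before this adjustment is 10 ≥ 6, so +3): 10 + 3 = 13.
R2 does not apply.
R3 applies: 13 + 1 = 14.
R4 does not apply.
R5 applies (level before this adjustment is 14 ≥ 12, so +3): 14 + 3 = 17.
R6 applies: 17 − 2 = 15.
Final offense level: 15.
Criminal history: 11 prior points → Category 4 (10-14).
Level 15 falls in the 13-16 band.
Grid: Level 13-16 × Category 4 = 47-53 months.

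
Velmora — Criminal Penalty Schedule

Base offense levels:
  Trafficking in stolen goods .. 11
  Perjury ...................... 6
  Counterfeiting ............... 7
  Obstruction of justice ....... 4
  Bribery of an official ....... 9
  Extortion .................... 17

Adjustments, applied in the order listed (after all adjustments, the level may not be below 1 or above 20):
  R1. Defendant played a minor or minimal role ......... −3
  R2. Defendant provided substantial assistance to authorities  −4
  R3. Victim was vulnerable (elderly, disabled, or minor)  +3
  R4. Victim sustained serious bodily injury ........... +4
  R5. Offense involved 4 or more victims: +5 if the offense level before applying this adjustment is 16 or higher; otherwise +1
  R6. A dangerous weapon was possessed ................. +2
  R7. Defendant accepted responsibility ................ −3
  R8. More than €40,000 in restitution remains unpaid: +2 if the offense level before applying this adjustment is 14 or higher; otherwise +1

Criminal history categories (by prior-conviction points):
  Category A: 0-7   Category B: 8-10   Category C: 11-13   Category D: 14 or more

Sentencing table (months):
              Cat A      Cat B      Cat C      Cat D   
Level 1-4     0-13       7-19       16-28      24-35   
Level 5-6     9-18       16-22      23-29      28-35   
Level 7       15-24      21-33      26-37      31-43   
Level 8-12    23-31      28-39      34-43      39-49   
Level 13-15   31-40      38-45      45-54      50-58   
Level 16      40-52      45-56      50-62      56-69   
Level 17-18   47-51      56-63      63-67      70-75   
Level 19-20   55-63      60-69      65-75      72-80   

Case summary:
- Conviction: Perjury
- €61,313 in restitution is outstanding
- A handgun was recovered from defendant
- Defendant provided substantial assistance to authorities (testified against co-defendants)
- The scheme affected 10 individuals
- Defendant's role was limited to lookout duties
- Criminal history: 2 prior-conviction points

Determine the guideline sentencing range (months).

0-13 months

Base offense level for perjury: 6.
R1 applies: 6 − 3 = 3.
R2 applies: 3 − 4 = -1.
R4 does not apply.
R5 applies (level before this adjustment is -1 < 16, so +1): -1 + 1 = 0.
R6 applies: 0 + 2 = 2.
R7 does not apply.
R8 applies (level before this adjustment is 2 < 14, so +1): 2 + 1 = 3.
Final offense level: 3.
Criminal history: 2 prior points → Category A (0-7).
Level 3 falls in the 1-4 band.
Grid: Level 1-4 × Category A = 0-13 months.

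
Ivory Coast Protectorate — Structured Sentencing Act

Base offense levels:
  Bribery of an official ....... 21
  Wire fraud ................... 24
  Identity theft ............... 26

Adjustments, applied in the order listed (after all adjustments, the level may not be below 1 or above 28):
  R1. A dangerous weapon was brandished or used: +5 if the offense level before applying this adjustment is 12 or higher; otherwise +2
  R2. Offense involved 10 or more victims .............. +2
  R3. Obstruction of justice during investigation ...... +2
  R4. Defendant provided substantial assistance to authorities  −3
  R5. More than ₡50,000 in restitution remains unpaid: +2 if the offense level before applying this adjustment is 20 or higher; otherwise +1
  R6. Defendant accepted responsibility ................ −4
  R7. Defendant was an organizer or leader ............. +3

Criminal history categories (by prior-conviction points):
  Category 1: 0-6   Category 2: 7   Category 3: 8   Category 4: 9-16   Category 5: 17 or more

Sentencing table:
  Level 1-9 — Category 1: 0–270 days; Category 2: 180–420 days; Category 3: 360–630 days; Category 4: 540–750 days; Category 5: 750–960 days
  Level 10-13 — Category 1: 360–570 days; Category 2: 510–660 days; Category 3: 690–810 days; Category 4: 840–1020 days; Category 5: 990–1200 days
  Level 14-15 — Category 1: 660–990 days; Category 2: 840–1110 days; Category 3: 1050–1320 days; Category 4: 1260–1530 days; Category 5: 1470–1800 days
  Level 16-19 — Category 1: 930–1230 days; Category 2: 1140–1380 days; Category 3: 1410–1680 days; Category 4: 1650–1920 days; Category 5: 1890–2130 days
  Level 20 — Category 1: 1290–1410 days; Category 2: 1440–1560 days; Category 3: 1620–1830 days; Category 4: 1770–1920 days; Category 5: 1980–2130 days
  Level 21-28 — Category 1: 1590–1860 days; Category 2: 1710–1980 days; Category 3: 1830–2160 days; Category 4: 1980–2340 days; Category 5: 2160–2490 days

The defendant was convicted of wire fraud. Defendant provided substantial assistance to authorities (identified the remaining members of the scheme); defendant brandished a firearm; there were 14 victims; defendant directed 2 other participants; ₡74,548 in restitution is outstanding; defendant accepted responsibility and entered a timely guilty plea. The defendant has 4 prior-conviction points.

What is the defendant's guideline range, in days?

Base offense level for wire fraud: 24.
R1 applies (level before this adjustment is 24 ≥ 12, so +5): 24 + 5 = 29.
R2 applies: 29 + 2 = 31.
R3 does not apply.
R4 applies: 31 − 3 = 28.
R5 applies (level before this adjustment is 28 ≥ 20, so +2): 28 + 2 = 30.
R6 applies: 30 − 4 = 26.
R7 applies: 26 + 3 = 29.
Level 29 exceeds the maximum of 28; capped at 28.
Final offense level: 28.
Criminal history: 4 prior points → Category 1 (0-6).
Level 28 falls in the 21-28 band.
Grid: Level 21-28 × Category 1 = 1590-1860 days.

1590-1860 days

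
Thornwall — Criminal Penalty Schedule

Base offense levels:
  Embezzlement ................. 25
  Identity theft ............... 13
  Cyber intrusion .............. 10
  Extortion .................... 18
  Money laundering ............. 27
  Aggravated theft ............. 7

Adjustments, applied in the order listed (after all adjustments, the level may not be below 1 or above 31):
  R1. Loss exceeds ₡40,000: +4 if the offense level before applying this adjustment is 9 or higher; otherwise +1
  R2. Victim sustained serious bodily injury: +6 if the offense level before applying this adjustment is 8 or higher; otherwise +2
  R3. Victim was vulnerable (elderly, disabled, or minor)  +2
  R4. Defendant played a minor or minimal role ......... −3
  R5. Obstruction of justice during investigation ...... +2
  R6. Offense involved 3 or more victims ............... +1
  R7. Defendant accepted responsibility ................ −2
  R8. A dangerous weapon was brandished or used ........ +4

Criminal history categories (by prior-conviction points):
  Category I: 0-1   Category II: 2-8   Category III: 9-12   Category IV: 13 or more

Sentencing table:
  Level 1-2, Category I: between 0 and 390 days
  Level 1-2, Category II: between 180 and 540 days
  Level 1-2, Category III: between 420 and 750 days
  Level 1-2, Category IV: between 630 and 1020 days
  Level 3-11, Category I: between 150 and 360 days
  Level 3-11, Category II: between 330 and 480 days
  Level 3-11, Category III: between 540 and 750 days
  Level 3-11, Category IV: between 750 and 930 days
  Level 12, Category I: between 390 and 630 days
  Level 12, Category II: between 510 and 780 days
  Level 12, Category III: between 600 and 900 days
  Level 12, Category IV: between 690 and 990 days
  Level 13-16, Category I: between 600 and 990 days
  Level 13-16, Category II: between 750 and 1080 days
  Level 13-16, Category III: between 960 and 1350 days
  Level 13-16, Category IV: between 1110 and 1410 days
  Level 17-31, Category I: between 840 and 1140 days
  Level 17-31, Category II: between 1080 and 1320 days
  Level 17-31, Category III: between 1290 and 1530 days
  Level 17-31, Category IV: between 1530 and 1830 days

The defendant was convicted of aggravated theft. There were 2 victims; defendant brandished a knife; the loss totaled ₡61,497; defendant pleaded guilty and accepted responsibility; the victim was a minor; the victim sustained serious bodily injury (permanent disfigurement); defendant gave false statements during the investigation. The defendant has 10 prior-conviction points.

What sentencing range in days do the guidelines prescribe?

1290-1530 days

Base offense level for aggravated theft: 7.
R1 applies (level before this adjustment is 7 < 9, so +1): 7 + 1 = 8.
R2 applies (level before this adjustment is 8 ≥ 8, so +6): 8 + 6 = 14.
R3 applies: 14 + 2 = 16.
R5 applies: 16 + 2 = 18.
R7 applies: 18 − 2 = 16.
R8 applies: 16 + 4 = 20.
Final offense level: 20.
Criminal history: 10 prior points → Category III (9-12).
Level 20 falls in the 17-31 band.
Grid: Level 17-31 × Category III = 1290-1530 days.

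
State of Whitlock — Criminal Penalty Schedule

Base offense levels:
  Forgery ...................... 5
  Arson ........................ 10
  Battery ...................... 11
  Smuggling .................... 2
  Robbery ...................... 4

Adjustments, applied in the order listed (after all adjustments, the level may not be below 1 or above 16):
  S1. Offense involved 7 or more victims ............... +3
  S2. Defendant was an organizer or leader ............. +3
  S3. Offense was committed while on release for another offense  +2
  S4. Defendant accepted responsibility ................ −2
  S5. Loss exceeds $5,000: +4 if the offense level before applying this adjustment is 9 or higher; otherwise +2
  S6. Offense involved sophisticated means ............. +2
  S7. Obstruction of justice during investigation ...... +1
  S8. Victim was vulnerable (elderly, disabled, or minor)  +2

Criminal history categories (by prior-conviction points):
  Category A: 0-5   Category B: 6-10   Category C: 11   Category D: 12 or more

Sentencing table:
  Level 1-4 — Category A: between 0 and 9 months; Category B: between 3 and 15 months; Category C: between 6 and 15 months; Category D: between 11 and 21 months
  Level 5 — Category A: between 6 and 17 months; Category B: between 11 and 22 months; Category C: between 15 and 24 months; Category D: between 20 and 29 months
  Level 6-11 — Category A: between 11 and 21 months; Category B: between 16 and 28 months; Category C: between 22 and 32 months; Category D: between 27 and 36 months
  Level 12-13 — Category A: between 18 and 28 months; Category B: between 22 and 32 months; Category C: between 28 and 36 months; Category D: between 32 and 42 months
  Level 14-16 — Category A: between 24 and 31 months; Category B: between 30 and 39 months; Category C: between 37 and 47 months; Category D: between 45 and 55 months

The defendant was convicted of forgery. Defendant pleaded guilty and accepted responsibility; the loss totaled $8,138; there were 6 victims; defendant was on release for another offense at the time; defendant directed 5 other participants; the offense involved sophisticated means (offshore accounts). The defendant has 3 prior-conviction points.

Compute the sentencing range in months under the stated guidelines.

Base offense level for forgery: 5.
S2 applies: 5 + 3 = 8.
S3 applies: 8 + 2 = 10.
S4 applies: 10 − 2 = 8.
S5 applies (level before this adjustment is 8 < 9, so +2): 8 + 2 = 10.
S6 applies: 10 + 2 = 12.
S8 does not apply.
Final offense level: 12.
Criminal history: 3 prior points → Category A (0-5).
Level 12 falls in the 12-13 band.
Grid: Level 12-13 × Category A = 18-28 months.

18-28 months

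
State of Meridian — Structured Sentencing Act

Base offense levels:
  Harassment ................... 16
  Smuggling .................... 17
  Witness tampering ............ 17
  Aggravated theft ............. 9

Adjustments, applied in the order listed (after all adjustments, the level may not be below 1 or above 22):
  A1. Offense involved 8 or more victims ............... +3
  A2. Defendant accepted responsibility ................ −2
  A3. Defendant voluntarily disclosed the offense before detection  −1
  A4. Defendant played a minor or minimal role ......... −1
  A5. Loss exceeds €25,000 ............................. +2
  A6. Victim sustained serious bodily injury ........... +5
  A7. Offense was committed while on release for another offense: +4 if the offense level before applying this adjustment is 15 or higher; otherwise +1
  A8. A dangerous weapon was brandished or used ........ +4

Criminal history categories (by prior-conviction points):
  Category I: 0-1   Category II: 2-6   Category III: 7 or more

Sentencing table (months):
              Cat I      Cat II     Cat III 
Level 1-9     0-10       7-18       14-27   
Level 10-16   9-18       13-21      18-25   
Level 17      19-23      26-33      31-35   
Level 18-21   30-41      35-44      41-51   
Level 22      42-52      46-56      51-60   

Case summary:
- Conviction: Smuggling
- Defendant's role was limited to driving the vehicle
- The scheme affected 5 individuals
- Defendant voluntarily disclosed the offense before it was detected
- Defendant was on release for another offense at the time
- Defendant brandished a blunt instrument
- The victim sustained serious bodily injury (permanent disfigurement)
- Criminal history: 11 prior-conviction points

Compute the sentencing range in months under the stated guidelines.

51-60 months

Base offense level for smuggling: 17.
A1 does not apply.
A3 applies: 17 − 1 = 16.
A4 applies: 16 − 1 = 15.
A5 does not apply.
A6 applies: 15 + 5 = 20.
A7 applies (level before this adjustment is 20 ≥ 15, so +4): 20 + 4 = 24.
A8 applies: 24 + 4 = 28.
Level 28 exceeds the maximum of 22; capped at 22.
Final offense level: 22.
Criminal history: 11 prior points → Category III (7+).
Level 22 falls in the 22 band.
Grid: Level 22 × Category III = 51-60 months.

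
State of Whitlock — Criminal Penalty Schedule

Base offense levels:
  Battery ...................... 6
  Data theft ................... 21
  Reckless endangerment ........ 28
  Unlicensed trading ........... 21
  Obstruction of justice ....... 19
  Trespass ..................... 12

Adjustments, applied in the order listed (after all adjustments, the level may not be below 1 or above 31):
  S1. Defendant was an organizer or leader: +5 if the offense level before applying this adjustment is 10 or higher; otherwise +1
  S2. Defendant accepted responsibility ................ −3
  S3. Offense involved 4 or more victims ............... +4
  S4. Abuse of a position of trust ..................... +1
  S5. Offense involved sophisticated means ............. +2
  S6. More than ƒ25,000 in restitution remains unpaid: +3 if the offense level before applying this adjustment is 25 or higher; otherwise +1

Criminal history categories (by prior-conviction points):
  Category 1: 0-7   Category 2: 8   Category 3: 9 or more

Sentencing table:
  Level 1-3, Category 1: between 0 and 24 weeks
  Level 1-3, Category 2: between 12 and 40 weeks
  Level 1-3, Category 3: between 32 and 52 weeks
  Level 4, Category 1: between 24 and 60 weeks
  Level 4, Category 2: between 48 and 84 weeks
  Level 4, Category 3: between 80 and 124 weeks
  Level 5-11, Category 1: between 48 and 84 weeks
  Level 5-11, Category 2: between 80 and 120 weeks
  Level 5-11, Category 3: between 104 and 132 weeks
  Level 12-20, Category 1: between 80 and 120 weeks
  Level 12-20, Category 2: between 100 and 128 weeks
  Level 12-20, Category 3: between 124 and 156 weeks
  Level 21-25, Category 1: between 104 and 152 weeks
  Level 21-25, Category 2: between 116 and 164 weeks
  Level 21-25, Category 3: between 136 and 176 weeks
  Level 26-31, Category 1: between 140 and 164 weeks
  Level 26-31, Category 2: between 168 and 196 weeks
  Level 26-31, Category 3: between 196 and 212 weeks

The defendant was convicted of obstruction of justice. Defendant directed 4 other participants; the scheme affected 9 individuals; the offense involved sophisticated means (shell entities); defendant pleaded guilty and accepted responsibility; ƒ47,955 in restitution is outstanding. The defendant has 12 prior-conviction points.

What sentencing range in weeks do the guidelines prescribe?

196-212 weeks

Base offense level for obstruction of justice: 19.
S1 applies (level before this adjustment is 19 ≥ 10, so +5): 19 + 5 = 24.
S2 applies: 24 − 3 = 21.
S3 applies: 21 + 4 = 25.
S4 does not apply.
S5 applies: 25 + 2 = 27.
S6 applies (level before this adjustment is 27 ≥ 25, so +3): 27 + 3 = 30.
Final offense level: 30.
Criminal history: 12 prior points → Category 3 (9+).
Level 30 falls in the 26-31 band.
Grid: Level 26-31 × Category 3 = 196-212 weeks.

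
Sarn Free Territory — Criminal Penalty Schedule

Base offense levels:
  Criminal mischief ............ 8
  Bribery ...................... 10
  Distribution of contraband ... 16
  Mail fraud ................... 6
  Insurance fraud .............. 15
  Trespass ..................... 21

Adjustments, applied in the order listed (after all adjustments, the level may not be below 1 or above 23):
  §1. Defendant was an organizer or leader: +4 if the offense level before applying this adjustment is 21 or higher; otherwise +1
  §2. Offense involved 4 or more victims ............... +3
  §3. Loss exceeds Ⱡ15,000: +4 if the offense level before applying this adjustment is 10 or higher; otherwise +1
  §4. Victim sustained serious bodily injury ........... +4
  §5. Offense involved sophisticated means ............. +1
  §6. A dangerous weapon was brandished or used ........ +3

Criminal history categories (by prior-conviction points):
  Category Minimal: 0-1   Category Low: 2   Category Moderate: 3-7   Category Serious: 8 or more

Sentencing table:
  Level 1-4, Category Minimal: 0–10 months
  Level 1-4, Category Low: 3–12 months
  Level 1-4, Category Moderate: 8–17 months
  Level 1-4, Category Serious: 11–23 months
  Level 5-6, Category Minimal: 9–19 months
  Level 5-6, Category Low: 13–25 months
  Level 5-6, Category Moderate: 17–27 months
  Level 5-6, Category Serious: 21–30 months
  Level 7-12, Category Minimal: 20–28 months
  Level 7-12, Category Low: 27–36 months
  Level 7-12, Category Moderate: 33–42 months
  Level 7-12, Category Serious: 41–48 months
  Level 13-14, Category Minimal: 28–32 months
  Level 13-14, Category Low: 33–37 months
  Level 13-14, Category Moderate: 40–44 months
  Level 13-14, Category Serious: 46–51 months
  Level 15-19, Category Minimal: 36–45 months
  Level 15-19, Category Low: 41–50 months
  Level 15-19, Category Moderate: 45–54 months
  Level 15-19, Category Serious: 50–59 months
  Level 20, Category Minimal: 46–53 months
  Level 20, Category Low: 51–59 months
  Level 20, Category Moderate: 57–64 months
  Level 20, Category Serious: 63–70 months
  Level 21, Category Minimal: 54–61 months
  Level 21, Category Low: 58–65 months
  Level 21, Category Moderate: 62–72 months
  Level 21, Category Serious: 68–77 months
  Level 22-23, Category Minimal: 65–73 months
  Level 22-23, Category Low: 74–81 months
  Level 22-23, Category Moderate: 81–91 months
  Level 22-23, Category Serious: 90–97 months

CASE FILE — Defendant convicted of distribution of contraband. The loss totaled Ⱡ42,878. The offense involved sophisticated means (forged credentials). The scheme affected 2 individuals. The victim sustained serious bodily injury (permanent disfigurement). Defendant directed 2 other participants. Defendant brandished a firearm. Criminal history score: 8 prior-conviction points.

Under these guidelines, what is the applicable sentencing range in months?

Base offense level for distribution of contraband: 16.
§1 applies (level before this adjustment is 16 < 21, so +1): 16 + 1 = 17.
§3 applies (level before this adjustment is 17 ≥ 10, so +4): 17 + 4 = 21.
§4 applies: 21 + 4 = 25.
§5 applies: 25 + 1 = 26.
§6 applies: 26 + 3 = 29.
Level 29 exceeds the maximum of 23; capped at 23.
Final offense level: 23.
Criminal history: 8 prior points → Category Serious (8+).
Level 23 falls in the 22-23 band.
Grid: Level 22-23 × Category Serious = 90-97 months.

90-97 months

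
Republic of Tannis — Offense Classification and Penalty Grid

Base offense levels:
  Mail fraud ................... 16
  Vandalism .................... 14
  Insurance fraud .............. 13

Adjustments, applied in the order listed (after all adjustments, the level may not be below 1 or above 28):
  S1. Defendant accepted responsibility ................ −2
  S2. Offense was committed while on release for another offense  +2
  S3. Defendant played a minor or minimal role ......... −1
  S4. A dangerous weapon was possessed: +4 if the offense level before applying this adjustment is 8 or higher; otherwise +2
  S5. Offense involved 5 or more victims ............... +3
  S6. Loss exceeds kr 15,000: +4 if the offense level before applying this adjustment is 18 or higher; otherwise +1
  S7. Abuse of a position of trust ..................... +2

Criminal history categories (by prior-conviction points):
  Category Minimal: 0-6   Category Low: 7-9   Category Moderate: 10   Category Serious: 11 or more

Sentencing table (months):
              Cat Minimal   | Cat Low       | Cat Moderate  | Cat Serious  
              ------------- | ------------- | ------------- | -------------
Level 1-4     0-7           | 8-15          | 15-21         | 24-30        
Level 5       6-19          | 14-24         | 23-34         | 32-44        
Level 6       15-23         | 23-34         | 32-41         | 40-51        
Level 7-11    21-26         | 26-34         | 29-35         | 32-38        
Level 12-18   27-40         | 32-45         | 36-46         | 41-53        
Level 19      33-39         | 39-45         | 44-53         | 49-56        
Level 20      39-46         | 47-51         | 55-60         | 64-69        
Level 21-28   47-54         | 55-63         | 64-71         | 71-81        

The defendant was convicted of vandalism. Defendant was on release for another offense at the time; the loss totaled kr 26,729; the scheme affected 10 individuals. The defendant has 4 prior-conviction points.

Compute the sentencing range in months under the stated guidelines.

47-54 months

Base offense level for vandalism: 14.
S1 does not apply.
S2 applies: 14 + 2 = 16.
S3 does not apply.
S4 does not apply.
S5 applies: 16 + 3 = 19.
S6 applies (level before this adjustment is 19 ≥ 18, so +4): 19 + 4 = 23.
Final offense level: 23.
Criminal history: 4 prior points → Category Minimal (0-6).
Level 23 falls in the 21-28 band.
Grid: Level 21-28 × Category Minimal = 47-54 months.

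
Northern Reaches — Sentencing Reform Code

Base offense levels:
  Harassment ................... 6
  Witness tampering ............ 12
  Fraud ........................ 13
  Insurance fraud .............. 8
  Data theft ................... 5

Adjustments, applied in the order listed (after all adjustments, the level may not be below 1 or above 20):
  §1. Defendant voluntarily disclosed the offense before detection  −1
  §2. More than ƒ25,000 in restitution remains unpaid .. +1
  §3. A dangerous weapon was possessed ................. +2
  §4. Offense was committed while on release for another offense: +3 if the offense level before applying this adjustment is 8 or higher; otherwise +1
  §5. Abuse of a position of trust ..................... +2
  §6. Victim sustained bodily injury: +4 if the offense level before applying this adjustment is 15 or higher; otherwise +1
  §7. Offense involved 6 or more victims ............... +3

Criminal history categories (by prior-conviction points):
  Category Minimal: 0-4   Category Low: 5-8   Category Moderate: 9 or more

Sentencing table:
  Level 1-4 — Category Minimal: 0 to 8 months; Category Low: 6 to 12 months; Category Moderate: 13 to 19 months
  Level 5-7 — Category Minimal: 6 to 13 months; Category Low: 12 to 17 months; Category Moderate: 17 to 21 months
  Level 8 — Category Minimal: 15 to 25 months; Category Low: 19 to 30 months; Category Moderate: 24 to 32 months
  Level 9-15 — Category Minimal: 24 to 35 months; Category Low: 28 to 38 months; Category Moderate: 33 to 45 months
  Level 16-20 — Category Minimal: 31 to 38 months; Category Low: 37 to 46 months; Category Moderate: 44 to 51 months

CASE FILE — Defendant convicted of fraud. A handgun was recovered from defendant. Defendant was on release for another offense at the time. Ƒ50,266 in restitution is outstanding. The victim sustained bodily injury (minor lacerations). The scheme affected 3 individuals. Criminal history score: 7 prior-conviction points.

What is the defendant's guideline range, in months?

37-46 months

Base offense level for fraud: 13.
§2 applies: 13 + 1 = 14.
§3 applies: 14 + 2 = 16.
§4 applies (level before this adjustment is 16 ≥ 8, so +3): 16 + 3 = 19.
§5 does not apply.
§6 applies (level before this adjustment is 19 ≥ 15, so +4): 19 + 4 = 23.
§7 does not apply.
Level 23 exceeds the maximum of 20; capped at 20.
Final offense level: 20.
Criminal history: 7 prior points → Category Low (5-8).
Level 20 falls in the 16-20 band.
Grid: Level 16-20 × Category Low = 37-46 months.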